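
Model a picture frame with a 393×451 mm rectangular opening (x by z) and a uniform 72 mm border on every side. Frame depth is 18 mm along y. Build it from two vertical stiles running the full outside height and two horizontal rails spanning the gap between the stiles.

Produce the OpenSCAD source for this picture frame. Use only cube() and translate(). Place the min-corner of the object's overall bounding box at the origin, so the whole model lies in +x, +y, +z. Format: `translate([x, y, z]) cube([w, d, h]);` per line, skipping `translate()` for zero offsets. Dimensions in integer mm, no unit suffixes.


cube([72, 18, 595]);
translate([465, 0, 0]) cube([72, 18, 595]);
translate([72, 0, 0]) cube([393, 18, 72]);
translate([72, 0, 523]) cube([393, 18, 72]);


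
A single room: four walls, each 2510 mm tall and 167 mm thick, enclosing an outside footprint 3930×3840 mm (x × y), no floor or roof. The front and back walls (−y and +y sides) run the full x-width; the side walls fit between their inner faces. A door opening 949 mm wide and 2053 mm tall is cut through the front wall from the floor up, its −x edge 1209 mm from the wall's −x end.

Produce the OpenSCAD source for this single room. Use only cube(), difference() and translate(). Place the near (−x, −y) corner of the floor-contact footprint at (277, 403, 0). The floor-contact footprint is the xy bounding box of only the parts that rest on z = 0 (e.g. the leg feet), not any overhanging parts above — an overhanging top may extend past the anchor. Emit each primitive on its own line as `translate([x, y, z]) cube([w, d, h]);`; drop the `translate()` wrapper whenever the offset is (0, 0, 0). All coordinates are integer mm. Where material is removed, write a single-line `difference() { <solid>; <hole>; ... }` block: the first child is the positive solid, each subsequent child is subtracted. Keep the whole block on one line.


difference() { translate([277, 403, 0]) cube([3930, 167, 2510]); translate([1486, 403, 0]) cube([949, 167, 2053]); }
translate([277, 4076, 0]) cube([3930, 167, 2510]);
translate([277, 570, 0]) cube([167, 3506, 2510]);
translate([4040, 570, 0]) cube([167, 3506, 2510]);


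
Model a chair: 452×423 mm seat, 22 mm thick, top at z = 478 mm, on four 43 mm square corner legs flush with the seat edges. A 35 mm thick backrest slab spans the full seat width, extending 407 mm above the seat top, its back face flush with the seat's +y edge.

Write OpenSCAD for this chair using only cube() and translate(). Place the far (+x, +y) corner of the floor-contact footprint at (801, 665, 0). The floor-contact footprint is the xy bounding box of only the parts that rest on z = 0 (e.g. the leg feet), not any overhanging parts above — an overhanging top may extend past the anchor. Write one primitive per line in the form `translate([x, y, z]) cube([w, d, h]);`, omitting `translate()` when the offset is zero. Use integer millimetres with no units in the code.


// leg_h = 478 - 22 = 456
translate([349, 242, 456]) cube([452, 423, 22]);
translate([349, 242, 0]) cube([43, 43, 456]);
translate([758, 242, 0]) cube([43, 43, 456]);
translate([349, 622, 0]) cube([43, 43, 456]);
translate([758, 622, 0]) cube([43, 43, 456]);
translate([349, 630, 478]) cube([452, 35, 407]);


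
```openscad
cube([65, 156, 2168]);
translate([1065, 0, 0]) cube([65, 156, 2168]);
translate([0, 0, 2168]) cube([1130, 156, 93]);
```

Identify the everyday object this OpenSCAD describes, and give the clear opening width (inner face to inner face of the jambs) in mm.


A door frame. The clear opening width is 1000 mm.

Two 2168 mm tall posts with a header on top — a door frame. The left jamb is 65 mm wide at x = 0; the right jamb starts at x = 1065. The clear opening is 1065 − 65 = 1000 mm.


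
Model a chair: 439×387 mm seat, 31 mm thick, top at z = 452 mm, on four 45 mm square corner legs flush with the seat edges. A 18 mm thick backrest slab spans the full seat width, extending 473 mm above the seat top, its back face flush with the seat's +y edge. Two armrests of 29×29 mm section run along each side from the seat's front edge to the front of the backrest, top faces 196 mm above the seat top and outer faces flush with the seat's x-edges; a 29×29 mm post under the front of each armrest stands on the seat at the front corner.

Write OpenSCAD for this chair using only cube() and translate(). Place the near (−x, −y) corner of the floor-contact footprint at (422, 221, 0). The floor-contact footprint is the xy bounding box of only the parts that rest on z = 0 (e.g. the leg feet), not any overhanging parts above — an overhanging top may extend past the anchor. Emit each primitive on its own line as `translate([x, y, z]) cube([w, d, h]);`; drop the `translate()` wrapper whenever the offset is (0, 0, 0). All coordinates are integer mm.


// leg_h = 452 - 31 = 421
// arm post h = 196 - 29 = 167
translate([422, 221, 421]) cube([439, 387, 31]);
translate([422, 221, 0]) cube([45, 45, 421]);
translate([816, 221, 0]) cube([45, 45, 421]);
translate([422, 563, 0]) cube([45, 45, 421]);
translate([816, 563, 0]) cube([45, 45, 421]);
translate([422, 590, 452]) cube([439, 18, 473]);
translate([422, 221, 619]) cube([29, 369, 29]);
translate([832, 221, 619]) cube([29, 369, 29]);
translate([422, 221, 452]) cube([29, 29, 167]);
translate([832, 221, 452]) cube([29, 29, 167]);


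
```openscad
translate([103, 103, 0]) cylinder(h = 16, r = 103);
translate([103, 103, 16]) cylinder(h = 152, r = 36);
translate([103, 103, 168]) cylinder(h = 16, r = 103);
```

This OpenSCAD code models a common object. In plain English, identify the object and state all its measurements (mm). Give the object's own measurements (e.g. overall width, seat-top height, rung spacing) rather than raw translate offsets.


A spool: two coaxial disc flanges of radius 103 mm and thickness 16 mm, joined by a core cylinder of radius 36 mm and height 152 mm. The lower flange rests on z = 0 and the three cylinders share a vertical axis.


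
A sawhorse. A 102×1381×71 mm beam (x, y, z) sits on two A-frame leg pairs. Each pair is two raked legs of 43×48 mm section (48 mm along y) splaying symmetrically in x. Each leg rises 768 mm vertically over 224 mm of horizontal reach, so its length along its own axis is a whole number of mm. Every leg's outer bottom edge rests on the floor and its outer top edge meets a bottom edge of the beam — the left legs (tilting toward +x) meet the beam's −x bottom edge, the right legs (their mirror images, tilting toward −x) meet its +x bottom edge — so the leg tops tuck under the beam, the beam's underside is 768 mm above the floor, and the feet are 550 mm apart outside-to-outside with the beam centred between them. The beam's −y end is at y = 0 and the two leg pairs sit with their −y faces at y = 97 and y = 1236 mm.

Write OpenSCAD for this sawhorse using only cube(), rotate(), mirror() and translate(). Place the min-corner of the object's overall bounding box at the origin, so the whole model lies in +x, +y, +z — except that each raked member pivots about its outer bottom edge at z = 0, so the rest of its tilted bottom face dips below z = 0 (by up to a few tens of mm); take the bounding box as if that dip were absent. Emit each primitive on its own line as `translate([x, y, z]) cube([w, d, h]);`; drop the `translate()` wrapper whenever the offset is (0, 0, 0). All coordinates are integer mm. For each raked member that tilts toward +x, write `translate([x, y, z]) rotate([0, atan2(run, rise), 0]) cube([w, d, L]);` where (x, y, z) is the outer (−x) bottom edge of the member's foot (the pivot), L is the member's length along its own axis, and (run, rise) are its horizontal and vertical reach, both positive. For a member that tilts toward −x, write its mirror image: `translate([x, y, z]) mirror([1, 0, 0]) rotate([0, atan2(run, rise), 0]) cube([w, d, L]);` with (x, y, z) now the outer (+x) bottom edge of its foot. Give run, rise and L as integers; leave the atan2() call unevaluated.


translate([224, 0, 768]) cube([102, 1381, 71]);
translate([0, 97, 0]) rotate([0, atan2(224, 768), 0]) cube([43, 48, 800]);
translate([550, 97, 0]) mirror([1, 0, 0]) rotate([0, atan2(224, 768), 0]) cube([43, 48, 800]);
translate([0, 1236, 0]) rotate([0, atan2(224, 768), 0]) cube([43, 48, 800]);
translate([550, 1236, 0]) mirror([1, 0, 0]) rotate([0, atan2(224, 768), 0]) cube([43, 48, 800]);


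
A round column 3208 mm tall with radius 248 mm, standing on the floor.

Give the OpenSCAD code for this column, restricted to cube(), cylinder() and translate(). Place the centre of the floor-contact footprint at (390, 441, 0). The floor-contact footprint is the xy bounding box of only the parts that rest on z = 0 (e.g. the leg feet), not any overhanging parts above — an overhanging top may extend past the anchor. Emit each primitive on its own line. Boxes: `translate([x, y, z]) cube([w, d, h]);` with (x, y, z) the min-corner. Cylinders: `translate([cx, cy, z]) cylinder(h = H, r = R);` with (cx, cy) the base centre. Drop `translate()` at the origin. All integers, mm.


translate([390, 441, 0]) cylinder(h = 3208, r = 248);


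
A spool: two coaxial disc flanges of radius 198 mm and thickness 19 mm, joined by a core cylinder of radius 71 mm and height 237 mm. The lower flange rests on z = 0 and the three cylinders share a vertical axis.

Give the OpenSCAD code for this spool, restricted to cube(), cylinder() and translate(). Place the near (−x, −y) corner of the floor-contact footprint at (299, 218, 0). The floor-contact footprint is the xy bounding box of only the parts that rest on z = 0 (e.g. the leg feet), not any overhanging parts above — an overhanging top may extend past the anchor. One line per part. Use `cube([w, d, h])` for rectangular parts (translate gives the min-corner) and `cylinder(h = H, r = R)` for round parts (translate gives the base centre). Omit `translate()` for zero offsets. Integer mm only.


translate([497, 416, 0]) cylinder(h = 19, r = 198);
translate([497, 416, 19]) cylinder(h = 237, r = 71);
translate([497, 416, 256]) cylinder(h = 19, r = 198);


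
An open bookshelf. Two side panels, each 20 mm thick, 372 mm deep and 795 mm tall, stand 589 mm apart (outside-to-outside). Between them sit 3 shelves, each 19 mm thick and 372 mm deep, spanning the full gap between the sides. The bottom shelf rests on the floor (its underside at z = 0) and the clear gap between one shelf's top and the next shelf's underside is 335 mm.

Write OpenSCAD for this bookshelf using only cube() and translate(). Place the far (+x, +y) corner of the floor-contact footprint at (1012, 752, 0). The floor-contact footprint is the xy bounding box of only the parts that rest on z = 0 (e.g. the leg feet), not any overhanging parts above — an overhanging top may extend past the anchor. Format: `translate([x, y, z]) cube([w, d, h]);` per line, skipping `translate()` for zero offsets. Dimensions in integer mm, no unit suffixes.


translate([423, 380, 0]) cube([20, 372, 795]);
translate([992, 380, 0]) cube([20, 372, 795]);
translate([443, 380, 0]) cube([549, 372, 19]);
translate([443, 380, 354]) cube([549, 372, 19]);
translate([443, 380, 708]) cube([549, 372, 19]);


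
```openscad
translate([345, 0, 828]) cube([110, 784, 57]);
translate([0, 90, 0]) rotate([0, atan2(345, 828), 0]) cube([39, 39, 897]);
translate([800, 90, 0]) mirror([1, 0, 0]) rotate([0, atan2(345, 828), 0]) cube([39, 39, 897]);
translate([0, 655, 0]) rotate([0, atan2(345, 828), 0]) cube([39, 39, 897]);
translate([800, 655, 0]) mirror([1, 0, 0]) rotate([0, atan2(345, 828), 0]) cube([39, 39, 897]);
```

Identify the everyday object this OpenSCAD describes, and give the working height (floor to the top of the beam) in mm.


A sawhorse. The overall height is 885 mm.

A beam across two mirrored pairs of raked legs — a sawhorse. The beam's underside is at z = 828 (matching the legs' vertical rise in atan2(345, 828)) and the beam is 57 mm tall, so its top is at 828 + 57 = 885 mm. The raked legs top out at the beam's underside, so that is the highest point.


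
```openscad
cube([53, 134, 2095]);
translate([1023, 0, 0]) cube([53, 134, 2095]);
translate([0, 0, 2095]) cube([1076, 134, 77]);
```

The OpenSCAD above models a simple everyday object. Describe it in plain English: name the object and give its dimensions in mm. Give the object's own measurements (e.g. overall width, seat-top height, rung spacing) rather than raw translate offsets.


A door frame. The clear opening is 970 mm wide and 2095 mm high. Two 53 mm wide jambs, 134 mm deep, stand either side of the opening from the floor to the top of the opening. A 77 mm thick head sits across the top of both jambs, spanning the full outside width of the frame.


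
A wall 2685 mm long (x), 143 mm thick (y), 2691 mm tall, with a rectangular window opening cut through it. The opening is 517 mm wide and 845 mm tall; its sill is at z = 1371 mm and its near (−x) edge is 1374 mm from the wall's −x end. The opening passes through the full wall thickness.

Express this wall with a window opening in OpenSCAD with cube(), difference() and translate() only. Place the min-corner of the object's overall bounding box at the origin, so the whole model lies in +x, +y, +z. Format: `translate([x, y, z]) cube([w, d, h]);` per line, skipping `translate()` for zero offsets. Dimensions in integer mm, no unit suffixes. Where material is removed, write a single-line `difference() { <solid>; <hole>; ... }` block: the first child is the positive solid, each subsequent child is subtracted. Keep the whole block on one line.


difference() { cube([2685, 143, 2691]); translate([1374, 0, 1371]) cube([517, 143, 845]); }


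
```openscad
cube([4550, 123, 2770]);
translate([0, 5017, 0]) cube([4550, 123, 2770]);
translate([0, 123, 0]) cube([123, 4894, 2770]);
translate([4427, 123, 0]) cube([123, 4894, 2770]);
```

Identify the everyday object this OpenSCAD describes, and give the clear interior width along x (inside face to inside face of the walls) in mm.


A house (or room) frame. The interior width is 4304 mm.

Four 2770 mm walls enclosing a rectangle with no floor or roof — a room or house frame. Outside width is 4550 mm and wall thickness is 123 mm, so the interior width is 4550 − 2 × 123 = 4304 mm.


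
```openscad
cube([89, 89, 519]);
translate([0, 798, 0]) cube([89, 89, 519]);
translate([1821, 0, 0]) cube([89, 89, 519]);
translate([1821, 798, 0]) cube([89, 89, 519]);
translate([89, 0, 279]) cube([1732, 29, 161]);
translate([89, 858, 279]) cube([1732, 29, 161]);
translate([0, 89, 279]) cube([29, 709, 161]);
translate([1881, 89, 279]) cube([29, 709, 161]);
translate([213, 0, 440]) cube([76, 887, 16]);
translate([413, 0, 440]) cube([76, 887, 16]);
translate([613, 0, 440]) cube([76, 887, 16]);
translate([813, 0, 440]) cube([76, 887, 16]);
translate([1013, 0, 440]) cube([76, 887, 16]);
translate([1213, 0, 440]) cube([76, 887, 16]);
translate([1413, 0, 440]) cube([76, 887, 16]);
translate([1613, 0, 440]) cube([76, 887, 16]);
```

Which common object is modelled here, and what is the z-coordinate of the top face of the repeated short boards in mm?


A bed frame. The slat-top height is 456 mm.

Four posts, four rails, and a row of slats — a bed frame. Slats sit on the rails at z = 279 + 161 = 440; with slat thickness 16, the top is 456 mm.


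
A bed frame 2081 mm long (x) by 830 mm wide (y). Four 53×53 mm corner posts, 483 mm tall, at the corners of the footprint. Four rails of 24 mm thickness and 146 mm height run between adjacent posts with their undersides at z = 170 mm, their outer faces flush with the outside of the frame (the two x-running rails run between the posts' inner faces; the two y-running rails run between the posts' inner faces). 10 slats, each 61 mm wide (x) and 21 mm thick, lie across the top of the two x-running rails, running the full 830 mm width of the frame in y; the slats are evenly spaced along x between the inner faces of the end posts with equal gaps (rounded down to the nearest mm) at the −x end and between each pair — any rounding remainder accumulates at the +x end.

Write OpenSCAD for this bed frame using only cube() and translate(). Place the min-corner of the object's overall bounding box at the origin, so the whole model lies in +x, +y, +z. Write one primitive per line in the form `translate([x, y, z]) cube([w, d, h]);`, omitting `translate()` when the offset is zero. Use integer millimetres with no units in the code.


// slat z = rail_z + rail_h = 170 + 146 = 316
// slat gap = ⌊(1975 − 10·61) / 11⌋ = 124
cube([53, 53, 483]);
translate([0, 777, 0]) cube([53, 53, 483]);
translate([2028, 0, 0]) cube([53, 53, 483]);
translate([2028, 777, 0]) cube([53, 53, 483]);
translate([53, 0, 170]) cube([1975, 24, 146]);
translate([53, 806, 170]) cube([1975, 24, 146]);
translate([0, 53, 170]) cube([24, 724, 146]);
translate([2057, 53, 170]) cube([24, 724, 146]);
translate([177, 0, 316]) cube([61, 830, 21]);
translate([362, 0, 316]) cube([61, 830, 21]);
translate([547, 0, 316]) cube([61, 830, 21]);
translate([732, 0, 316]) cube([61, 830, 21]);
translate([917, 0, 316]) cube([61, 830, 21]);
translate([1102, 0, 316]) cube([61, 830, 21]);
translate([1287, 0, 316]) cube([61, 830, 21]);
translate([1472, 0, 316]) cube([61, 830, 21]);
translate([1657, 0, 316]) cube([61, 830, 21]);
translate([1842, 0, 316]) cube([61, 830, 21]);


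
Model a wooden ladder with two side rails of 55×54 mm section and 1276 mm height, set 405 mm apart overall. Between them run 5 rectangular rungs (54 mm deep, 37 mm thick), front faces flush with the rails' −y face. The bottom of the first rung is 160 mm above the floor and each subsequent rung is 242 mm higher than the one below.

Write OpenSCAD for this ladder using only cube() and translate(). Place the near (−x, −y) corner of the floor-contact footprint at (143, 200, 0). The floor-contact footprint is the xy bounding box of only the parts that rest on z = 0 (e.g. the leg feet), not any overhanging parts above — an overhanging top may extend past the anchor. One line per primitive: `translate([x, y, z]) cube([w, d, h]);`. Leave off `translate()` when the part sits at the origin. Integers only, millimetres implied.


// rung span = 405 - 2*55 = 295
// rung[k] z = 160 + k*242
translate([143, 200, 0]) cube([55, 54, 1276]);
translate([493, 200, 0]) cube([55, 54, 1276]);
translate([198, 200, 160]) cube([295, 54, 37]);
translate([198, 200, 402]) cube([295, 54, 37]);
translate([198, 200, 644]) cube([295, 54, 37]);
translate([198, 200, 886]) cube([295, 54, 37]);
translate([198, 200, 1128]) cube([295, 54, 37]);


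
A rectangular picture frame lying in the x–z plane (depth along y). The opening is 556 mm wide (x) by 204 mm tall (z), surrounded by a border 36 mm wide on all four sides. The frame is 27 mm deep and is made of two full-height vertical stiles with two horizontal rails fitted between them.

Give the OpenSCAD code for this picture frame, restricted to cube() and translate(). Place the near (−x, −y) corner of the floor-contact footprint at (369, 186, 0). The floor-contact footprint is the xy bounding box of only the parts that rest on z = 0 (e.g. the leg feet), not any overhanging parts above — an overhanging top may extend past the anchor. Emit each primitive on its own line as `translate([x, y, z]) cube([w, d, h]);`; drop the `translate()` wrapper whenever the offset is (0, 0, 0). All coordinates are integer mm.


translate([369, 186, 0]) cube([36, 27, 276]);
translate([961, 186, 0]) cube([36, 27, 276]);
translate([405, 186, 0]) cube([556, 27, 36]);
translate([405, 186, 240]) cube([556, 27, 36]);


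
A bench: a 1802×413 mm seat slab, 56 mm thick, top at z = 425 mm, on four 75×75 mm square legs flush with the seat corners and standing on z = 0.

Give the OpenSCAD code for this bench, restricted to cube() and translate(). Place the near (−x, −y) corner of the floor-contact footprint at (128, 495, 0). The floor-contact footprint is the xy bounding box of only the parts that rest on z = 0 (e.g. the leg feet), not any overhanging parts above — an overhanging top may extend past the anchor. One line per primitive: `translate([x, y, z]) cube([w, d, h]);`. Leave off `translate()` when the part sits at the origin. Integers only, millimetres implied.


// leg_h = 425 − 56 = 369
translate([128, 495, 369]) cube([1802, 413, 56]);
translate([128, 495, 0]) cube([75, 75, 369]);
translate([128, 833, 0]) cube([75, 75, 369]);
translate([1855, 495, 0]) cube([75, 75, 369]);
translate([1855, 833, 0]) cube([75, 75, 369]);


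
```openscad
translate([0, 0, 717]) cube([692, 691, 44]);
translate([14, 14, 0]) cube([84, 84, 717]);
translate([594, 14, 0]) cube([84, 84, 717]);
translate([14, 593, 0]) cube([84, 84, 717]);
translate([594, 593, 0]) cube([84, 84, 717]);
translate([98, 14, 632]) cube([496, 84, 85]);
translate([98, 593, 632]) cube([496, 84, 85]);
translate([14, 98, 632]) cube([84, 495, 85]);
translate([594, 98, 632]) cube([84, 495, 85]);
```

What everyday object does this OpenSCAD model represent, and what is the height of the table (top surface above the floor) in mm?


A table. The table height is 761 mm.

A 692×691×44 slab sits at z = 717 on four 84 mm square posts — a table. The top surface is at 717 + 44 = 761 mm.


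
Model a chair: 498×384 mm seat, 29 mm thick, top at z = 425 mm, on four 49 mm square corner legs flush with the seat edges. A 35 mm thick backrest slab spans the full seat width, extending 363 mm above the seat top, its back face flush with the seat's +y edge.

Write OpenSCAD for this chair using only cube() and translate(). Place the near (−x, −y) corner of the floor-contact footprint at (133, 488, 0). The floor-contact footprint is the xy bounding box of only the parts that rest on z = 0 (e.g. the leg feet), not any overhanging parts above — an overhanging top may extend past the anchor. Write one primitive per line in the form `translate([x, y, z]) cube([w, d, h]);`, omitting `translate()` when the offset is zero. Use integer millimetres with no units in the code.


translate([133, 488, 396]) cube([498, 384, 29]);
translate([133, 488, 0]) cube([49, 49, 396]);
translate([582, 488, 0]) cube([49, 49, 396]);
translate([133, 823, 0]) cube([49, 49, 396]);
translate([582, 823, 0]) cube([49, 49, 396]);
translate([133, 837, 425]) cube([498, 35, 363]);


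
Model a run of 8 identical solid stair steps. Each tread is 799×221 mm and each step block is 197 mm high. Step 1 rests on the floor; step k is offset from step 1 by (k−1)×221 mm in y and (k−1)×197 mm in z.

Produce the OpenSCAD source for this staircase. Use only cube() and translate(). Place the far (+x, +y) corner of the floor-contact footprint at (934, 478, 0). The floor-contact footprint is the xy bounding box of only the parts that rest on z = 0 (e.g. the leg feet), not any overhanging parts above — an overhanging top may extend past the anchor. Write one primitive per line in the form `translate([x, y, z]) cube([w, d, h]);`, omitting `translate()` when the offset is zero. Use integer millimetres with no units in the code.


translate([135, 257, 0]) cube([799, 221, 197]);
translate([135, 478, 197]) cube([799, 221, 197]);
translate([135, 699, 394]) cube([799, 221, 197]);
translate([135, 920, 591]) cube([799, 221, 197]);
translate([135, 1141, 788]) cube([799, 221, 197]);
translate([135, 1362, 985]) cube([799, 221, 197]);
translate([135, 1583, 1182]) cube([799, 221, 197]);
translate([135, 1804, 1379]) cube([799, 221, 197]);


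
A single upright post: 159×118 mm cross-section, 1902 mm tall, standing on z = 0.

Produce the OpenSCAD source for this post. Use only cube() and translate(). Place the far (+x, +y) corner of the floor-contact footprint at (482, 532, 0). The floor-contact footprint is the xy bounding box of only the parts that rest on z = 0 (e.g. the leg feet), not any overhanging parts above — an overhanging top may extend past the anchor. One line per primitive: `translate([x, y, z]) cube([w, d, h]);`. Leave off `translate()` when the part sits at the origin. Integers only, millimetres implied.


translate([323, 414, 0]) cube([159, 118, 1902]);


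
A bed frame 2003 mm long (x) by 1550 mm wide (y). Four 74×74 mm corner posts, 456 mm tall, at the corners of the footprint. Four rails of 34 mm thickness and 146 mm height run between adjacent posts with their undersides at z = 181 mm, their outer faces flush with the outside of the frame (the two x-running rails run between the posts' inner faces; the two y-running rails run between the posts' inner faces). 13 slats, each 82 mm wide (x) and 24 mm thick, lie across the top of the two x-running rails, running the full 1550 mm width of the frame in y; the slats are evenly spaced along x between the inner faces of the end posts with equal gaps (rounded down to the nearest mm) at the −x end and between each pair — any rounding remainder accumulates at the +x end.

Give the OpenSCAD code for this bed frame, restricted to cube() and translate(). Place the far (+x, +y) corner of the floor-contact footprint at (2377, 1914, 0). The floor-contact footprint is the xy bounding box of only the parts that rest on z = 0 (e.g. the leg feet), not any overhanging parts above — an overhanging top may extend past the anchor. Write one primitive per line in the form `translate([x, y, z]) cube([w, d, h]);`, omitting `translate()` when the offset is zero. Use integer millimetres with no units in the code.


translate([374, 364, 0]) cube([74, 74, 456]);
translate([374, 1840, 0]) cube([74, 74, 456]);
translate([2303, 364, 0]) cube([74, 74, 456]);
translate([2303, 1840, 0]) cube([74, 74, 456]);
translate([448, 364, 181]) cube([1855, 34, 146]);
translate([448, 1880, 181]) cube([1855, 34, 146]);
translate([374, 438, 181]) cube([34, 1402, 146]);
translate([2343, 438, 181]) cube([34, 1402, 146]);
translate([504, 364, 327]) cube([82, 1550, 24]);
translate([642, 364, 327]) cube([82, 1550, 24]);
translate([780, 364, 327]) cube([82, 1550, 24]);
translate([918, 364, 327]) cube([82, 1550, 24]);
translate([1056, 364, 327]) cube([82, 1550, 24]);
translate([1194, 364, 327]) cube([82, 1550, 24]);
translate([1332, 364, 327]) cube([82, 1550, 24]);
translate([1470, 364, 327]) cube([82, 1550, 24]);
translate([1608, 364, 327]) cube([82, 1550, 24]);
translate([1746, 364, 327]) cube([82, 1550, 24]);
translate([1884, 364, 327]) cube([82, 1550, 24]);
translate([2022, 364, 327]) cube([82, 1550, 24]);
translate([2160, 364, 327]) cube([82, 1550, 24]);


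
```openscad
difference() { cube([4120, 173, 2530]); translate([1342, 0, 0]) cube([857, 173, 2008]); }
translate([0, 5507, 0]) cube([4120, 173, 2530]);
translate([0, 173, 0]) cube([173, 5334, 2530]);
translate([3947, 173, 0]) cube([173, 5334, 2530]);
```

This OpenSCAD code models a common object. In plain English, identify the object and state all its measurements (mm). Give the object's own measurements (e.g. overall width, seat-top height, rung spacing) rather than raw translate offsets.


A single room: four walls, each 2530 mm tall and 173 mm thick, enclosing an outside footprint 4120×5680 mm (x × y), no floor or roof. The front and back walls (−y and +y sides) run the full x-width; the side walls fit between their inner faces. A door opening 857 mm wide and 2008 mm tall is cut through the front wall from the floor up, its −x edge 1342 mm from the wall's −x end.


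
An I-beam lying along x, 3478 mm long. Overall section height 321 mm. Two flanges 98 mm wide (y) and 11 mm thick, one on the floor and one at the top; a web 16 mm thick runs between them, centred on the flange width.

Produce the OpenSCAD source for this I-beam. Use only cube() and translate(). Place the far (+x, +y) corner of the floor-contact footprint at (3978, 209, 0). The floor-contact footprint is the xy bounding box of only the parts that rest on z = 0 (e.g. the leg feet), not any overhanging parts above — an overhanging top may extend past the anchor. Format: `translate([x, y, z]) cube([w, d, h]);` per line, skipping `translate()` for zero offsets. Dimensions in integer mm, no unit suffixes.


translate([500, 111, 0]) cube([3478, 98, 11]);
translate([500, 152, 11]) cube([3478, 16, 299]);
translate([500, 111, 310]) cube([3478, 98, 11]);


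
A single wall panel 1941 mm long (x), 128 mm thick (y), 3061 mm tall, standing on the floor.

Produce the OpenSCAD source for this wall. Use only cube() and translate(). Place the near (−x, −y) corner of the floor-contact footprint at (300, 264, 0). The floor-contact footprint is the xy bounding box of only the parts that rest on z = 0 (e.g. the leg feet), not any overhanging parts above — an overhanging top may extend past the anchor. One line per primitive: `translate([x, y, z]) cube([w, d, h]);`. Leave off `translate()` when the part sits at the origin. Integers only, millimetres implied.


translate([300, 264, 0]) cube([1941, 128, 3061]);


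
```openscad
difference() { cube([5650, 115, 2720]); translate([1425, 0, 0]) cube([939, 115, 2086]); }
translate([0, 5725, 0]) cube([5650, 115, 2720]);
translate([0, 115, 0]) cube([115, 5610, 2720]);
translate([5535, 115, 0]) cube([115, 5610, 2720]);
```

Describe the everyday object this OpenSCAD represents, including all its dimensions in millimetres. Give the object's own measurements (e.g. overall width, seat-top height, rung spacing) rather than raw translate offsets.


A single room: four walls, each 2720 mm tall and 115 mm thick, enclosing an outside footprint 5650×5840 mm (x × y), no floor or roof. The front and back walls (−y and +y sides) run the full x-width; the side walls fit between their inner faces. A door opening 939 mm wide and 2086 mm tall is cut through the front wall from the floor up, its −x edge 1425 mm from the wall's −x end.


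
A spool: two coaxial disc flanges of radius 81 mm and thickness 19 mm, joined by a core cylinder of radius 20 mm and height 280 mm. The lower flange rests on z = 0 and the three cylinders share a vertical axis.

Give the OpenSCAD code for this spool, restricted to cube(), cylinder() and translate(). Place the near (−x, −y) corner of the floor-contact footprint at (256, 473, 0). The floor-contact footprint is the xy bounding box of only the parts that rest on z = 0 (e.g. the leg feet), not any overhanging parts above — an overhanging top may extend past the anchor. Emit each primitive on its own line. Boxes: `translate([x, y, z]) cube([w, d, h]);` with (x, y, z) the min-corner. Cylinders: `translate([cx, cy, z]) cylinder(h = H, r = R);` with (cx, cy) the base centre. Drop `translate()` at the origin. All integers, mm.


translate([337, 554, 0]) cylinder(h = 19, r = 81);
translate([337, 554, 19]) cylinder(h = 280, r = 20);
translate([337, 554, 299]) cylinder(h = 19, r = 81);


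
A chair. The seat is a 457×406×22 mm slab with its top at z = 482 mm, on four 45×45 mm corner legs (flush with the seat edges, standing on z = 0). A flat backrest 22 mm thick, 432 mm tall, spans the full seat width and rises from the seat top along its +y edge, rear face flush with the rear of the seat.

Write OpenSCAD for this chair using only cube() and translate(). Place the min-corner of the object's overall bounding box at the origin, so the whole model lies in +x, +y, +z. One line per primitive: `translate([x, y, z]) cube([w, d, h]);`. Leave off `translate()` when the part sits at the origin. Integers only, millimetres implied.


// leg_h = 482 - 22 = 460
translate([0, 0, 460]) cube([457, 406, 22]);
cube([45, 45, 460]);
translate([412, 0, 0]) cube([45, 45, 460]);
translate([0, 361, 0]) cube([45, 45, 460]);
translate([412, 361, 0]) cube([45, 45, 460]);
translate([0, 384, 482]) cube([457, 22, 432]);


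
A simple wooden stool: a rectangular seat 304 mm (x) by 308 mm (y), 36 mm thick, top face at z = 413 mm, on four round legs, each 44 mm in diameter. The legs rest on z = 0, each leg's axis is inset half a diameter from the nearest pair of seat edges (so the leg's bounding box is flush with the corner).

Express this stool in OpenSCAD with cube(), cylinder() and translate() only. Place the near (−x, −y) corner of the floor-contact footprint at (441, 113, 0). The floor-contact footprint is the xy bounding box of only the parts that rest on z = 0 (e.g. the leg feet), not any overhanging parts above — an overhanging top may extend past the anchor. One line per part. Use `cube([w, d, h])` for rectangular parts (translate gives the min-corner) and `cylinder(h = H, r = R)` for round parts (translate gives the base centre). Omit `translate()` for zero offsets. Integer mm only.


// leg_h = 413 - 36 = 377
translate([441, 113, 377]) cube([304, 308, 36]);
translate([463, 135, 0]) cylinder(h = 377, r = 22);
translate([723, 135, 0]) cylinder(h = 377, r = 22);
translate([463, 399, 0]) cylinder(h = 377, r = 22);
translate([723, 399, 0]) cylinder(h = 377, r = 22);


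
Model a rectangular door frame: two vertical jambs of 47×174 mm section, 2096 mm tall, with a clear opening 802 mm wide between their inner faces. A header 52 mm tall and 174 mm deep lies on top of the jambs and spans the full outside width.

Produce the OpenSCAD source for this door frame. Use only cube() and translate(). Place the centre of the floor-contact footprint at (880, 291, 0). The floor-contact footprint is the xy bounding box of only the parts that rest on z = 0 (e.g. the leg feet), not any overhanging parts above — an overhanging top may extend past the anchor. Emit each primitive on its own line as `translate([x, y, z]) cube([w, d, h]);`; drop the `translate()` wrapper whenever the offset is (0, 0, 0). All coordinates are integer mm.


translate([432, 204, 0]) cube([47, 174, 2096]);
translate([1281, 204, 0]) cube([47, 174, 2096]);
translate([432, 204, 2096]) cube([896, 174, 52]);


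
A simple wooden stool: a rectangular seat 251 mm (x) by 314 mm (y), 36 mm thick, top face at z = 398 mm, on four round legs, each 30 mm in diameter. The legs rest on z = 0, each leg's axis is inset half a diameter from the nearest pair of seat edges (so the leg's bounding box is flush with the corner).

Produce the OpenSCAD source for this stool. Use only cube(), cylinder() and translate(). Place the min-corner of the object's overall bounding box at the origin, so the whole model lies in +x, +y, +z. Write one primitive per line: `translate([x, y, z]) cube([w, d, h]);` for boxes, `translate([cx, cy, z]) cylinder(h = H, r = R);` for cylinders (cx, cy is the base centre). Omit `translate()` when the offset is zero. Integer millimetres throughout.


// leg_h = 398 - 36 = 362
translate([0, 0, 362]) cube([251, 314, 36]);
translate([15, 15, 0]) cylinder(h = 362, r = 15);
translate([236, 15, 0]) cylinder(h = 362, r = 15);
translate([15, 299, 0]) cylinder(h = 362, r = 15);
translate([236, 299, 0]) cylinder(h = 362, r = 15);


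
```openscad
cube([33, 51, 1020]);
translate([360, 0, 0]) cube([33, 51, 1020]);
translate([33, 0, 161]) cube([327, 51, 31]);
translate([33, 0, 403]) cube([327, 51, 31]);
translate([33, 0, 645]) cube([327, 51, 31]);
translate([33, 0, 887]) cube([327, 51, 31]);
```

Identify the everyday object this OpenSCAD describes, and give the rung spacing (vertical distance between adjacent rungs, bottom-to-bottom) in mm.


A ladder. The rung spacing is 242 mm.

Two tall 33×51 posts with 4 short bars between them — a ladder. Adjacent rungs sit at z = 161 and z = 403, so the spacing is 403 − 161 = 242 mm.


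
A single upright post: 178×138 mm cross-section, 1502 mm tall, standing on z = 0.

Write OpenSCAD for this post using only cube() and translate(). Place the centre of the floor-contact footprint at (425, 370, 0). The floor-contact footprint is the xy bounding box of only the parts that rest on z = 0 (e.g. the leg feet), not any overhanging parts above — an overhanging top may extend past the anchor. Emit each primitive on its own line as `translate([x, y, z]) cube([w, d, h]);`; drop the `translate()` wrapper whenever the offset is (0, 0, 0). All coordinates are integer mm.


translate([336, 301, 0]) cube([178, 138, 1502]);


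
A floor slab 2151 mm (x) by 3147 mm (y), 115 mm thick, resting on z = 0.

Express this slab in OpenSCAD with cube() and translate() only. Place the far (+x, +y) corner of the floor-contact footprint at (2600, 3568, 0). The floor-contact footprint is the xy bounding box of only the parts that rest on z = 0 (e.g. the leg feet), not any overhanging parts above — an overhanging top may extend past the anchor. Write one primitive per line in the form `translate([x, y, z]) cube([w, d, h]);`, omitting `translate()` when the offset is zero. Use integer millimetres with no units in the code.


translate([449, 421, 0]) cube([2151, 3147, 115]);


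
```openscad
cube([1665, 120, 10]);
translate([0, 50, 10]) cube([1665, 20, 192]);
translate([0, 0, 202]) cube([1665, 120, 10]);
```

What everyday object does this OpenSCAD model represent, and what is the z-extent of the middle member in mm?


An I-beam. The web height is 192 mm.

Two wide flanges with a thin centred web — an I-beam. Overall 212 mm minus two 10 mm flanges gives a web of 212 − 2·10 = 192 mm.


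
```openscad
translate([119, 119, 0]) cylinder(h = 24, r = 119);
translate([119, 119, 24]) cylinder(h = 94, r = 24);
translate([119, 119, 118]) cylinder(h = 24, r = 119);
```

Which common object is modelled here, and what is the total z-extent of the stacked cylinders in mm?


A spool. The overall height is 142 mm.

Three coaxial cylinders, large–small–large — a spool. Two 24 mm flanges and a 94 mm core give 24 + 94 + 24 = 142 mm.


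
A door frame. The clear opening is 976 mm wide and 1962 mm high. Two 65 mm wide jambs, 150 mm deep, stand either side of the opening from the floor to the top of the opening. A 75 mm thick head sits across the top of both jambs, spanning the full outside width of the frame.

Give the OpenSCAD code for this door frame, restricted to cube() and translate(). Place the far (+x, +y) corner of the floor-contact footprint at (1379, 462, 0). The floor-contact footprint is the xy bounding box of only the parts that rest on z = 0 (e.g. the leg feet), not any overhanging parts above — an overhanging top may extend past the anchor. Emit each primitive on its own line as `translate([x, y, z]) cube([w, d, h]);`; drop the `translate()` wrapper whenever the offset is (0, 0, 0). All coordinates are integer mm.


translate([273, 312, 0]) cube([65, 150, 1962]);
translate([1314, 312, 0]) cube([65, 150, 1962]);
translate([273, 312, 1962]) cube([1106, 150, 75]);


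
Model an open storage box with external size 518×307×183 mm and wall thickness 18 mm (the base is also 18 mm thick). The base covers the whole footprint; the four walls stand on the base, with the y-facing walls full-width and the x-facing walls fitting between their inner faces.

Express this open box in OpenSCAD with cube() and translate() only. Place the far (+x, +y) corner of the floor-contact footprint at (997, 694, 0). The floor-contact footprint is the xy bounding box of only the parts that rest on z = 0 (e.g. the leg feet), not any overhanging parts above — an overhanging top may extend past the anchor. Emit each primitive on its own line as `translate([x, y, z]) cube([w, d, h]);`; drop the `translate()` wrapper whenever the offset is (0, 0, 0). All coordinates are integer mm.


translate([479, 387, 0]) cube([518, 307, 18]);
translate([479, 387, 18]) cube([518, 18, 165]);
translate([479, 676, 18]) cube([518, 18, 165]);
translate([479, 405, 18]) cube([18, 271, 165]);
translate([979, 405, 18]) cube([18, 271, 165]);


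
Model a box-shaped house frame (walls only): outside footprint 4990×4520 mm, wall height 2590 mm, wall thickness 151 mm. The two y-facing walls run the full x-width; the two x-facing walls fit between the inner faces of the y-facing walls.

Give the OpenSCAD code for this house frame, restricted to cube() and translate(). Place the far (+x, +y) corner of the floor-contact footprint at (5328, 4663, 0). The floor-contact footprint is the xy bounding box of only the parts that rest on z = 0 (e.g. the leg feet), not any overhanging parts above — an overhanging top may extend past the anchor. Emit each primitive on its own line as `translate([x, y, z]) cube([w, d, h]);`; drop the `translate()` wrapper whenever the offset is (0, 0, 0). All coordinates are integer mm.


translate([338, 143, 0]) cube([4990, 151, 2590]);
translate([338, 4512, 0]) cube([4990, 151, 2590]);
translate([338, 294, 0]) cube([151, 4218, 2590]);
translate([5177, 294, 0]) cube([151, 4218, 2590]);
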